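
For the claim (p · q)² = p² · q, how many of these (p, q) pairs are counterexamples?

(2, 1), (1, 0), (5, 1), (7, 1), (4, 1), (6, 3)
Testing each pair:
(2, 1): LHS = 4, RHS = 4 → satisfies claim
(1, 0): LHS = 0, RHS = 0 → satisfies claim
(5, 1): LHS = 25, RHS = 25 → satisfies claim
(7, 1): LHS = 49, RHS = 49 → satisfies claim
(4, 1): LHS = 16, RHS = 16 → satisfies claim
(6, 3): LHS = 324, RHS = 108 → counterexample

That makes 1 counterexample.

Answer: 1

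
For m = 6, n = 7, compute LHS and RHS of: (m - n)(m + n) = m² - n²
LHS = (6 - 7)(6 + 7) = -13
RHS = 6² - 7² = -13

LHS = RHS: the two sides agree.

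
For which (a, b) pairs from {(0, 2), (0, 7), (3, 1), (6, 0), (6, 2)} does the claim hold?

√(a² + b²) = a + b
(0, 2), (0, 7), (6, 0)

Testing each pair:
(0, 2): LHS = 2, RHS = 2 → holds
(0, 7): LHS = 7, RHS = 7 → holds
(3, 1): LHS = √(10) ≈ 3.162, RHS = 4 → fails
(6, 0): LHS = 6, RHS = 6 → holds
(6, 2): LHS = 2·√(10) ≈ 6.325, RHS = 8 → fails

3 of 5 pairs satisfy the claim.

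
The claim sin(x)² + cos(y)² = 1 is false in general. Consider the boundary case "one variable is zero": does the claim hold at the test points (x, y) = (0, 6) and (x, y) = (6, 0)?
At (0, 6): LHS = cos(6)² ≈ 0.9219 ≠ RHS = 1
At (6, 0): LHS = sin(6)² + 1 ≈ 1.078 ≠ RHS = 1

Answer: No, fails at both test points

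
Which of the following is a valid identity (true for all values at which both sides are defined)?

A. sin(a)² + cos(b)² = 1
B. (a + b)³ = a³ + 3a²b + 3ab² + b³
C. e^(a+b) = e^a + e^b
B

A: fails at (0, 1) — LHS = cos(1)² ≈ 0.2919, RHS = 1.
B: holds — e.g. at (3, 3), both sides equal 216.
C: fails at (2, 4) — LHS = e^6 ≈ 403.4, RHS = e^2 + e^4 ≈ 61.99.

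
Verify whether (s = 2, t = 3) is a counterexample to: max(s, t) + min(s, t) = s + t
Substituting s = 2, t = 3:
LHS = max(2, 3) + min(2, 3) = 5
RHS = 2 + 3 = 5

The sides agree, so this pair does not disprove the claim.

Answer: No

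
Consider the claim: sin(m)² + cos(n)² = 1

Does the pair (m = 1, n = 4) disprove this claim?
Substituting m = 1, n = 4:
LHS = sin(1)² + cos(4)² ≈ 1.135
RHS = 1

Since LHS ≠ RHS, this pair disproves the claim.

Answer: Yes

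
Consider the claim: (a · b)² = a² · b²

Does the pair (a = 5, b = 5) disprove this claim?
Substituting a = 5, b = 5:
LHS = (5 · 5)² = 625
RHS = 5² · 5² = 625

The sides agree, so this pair does not disprove the claim.

Answer: No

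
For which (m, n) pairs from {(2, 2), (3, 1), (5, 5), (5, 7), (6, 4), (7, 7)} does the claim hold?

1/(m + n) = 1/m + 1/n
Testing each pair:
(2, 2): LHS = 1/4, RHS = 1 → fails
(3, 1): LHS = 1/4, RHS = 4/3 → fails
(5, 5): LHS = 1/10, RHS = 2/5 → fails
(5, 7): LHS = 1/12, RHS = 12/35 → fails
(6, 4): LHS = 1/10, RHS = 5/12 → fails
(7, 7): LHS = 1/14, RHS = 2/7 → fails

No pair satisfies the claim.

Answer: None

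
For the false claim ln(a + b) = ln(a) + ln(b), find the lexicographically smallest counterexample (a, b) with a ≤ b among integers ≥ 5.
Substituting (5, 5) into the claim:
LHS = ln(5 + 5) = ln(10) ≈ 2.303
RHS = ln(5) + ln(5) = 2·ln(5) ≈ 3.219

Since LHS ≠ RHS, this pair disproves the claim, and no lexicographically smaller pair (a ≤ b, integers ≥ 5) does.

For instance (5, 6) is also a counterexample (LHS = ln(11) ≈ 2.398, RHS = ln(5) + ln(6) ≈ 3.401), but it's lexicographically larger.

Answer: (a, b) = (5, 5)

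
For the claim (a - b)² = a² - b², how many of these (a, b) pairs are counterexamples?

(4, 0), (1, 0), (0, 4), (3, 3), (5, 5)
Testing each pair:
(4, 0): LHS = 16, RHS = 16 → satisfies claim
(1, 0): LHS = 1, RHS = 1 → satisfies claim
(0, 4): LHS = 16, RHS = -16 → counterexample
(3, 3): LHS = 0, RHS = 0 → satisfies claim
(5, 5): LHS = 0, RHS = 0 → satisfies claim

That makes 1 counterexample.

Answer: 1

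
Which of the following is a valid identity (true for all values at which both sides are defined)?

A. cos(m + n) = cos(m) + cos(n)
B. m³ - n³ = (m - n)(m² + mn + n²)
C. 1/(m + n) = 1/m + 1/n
A: fails at (3, 7) — LHS = cos(10) ≈ -0.8391, RHS = cos(3) + cos(7) ≈ -0.2361.
B: holds — e.g. at (5, 8), both sides equal -387.
C: fails at (5, 5) — LHS = 1/10, RHS = 2/5.

Answer: B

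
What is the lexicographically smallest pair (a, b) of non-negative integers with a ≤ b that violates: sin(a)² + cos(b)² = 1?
At (0, 0): both sides equal 1, so it holds there.

Substituting (0, 1) into the claim:
LHS = sin(0)² + cos(1)² = cos(1)² ≈ 0.2919
RHS = 1

Since LHS ≠ RHS, this pair disproves the claim, and no lexicographically smaller pair (a ≤ b, non-negative integers) does.

For instance (2, 3) is also a counterexample (LHS = sin(2)² + cos(3)² ≈ 1.807, RHS = 1), but it's lexicographically larger.

Answer: (a, b) = (0, 1)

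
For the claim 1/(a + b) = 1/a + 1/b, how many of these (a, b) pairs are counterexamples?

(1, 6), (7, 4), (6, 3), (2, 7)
Testing each pair:
(1, 6): LHS = 1/7, RHS = 7/6 → counterexample
(7, 4): LHS = 1/11, RHS = 11/28 → counterexample
(6, 3): LHS = 1/9, RHS = 1/2 → counterexample
(2, 7): LHS = 1/9, RHS = 9/14 → counterexample

That makes 4 counterexamples.

Answer: 4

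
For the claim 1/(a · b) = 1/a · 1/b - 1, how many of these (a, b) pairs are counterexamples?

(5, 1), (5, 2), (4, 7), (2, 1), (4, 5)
Testing each pair:
(5, 1): LHS = 1/5, RHS = -4/5 → counterexample
(5, 2): LHS = 1/10, RHS = -9/10 → counterexample
(4, 7): LHS = 1/28, RHS = -27/28 → counterexample
(2, 1): LHS = 1/2, RHS = -1/2 → counterexample
(4, 5): LHS = 1/20, RHS = -19/20 → counterexample

That makes 5 counterexamples.

Answer: 5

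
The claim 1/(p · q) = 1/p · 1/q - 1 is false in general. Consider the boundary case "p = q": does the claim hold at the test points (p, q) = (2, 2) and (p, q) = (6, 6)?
No, fails at both test points

At (2, 2): LHS = 1/4 ≠ RHS = -3/4
At (6, 6): LHS = 1/36 ≠ RHS = -35/36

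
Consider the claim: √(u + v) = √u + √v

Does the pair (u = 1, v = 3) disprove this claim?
Yes

Substituting u = 1, v = 3:
LHS = √(1 + 3) = 2
RHS = √1 + √3 = 1 + √(3) ≈ 2.732

Since LHS ≠ RHS, this pair disproves the claim.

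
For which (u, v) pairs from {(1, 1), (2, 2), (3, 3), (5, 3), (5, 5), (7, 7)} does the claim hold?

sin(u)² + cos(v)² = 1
(1, 1), (2, 2), (3, 3), (5, 5), (7, 7)

Testing each pair:
(1, 1): LHS = cos(1)² + sin(1)² = 1, RHS = 1 → holds
(2, 2): LHS = cos(2)² + sin(2)² = 1, RHS = 1 → holds
(3, 3): LHS = sin(3)² + cos(3)² = 1, RHS = 1 → holds
(5, 3): LHS = sin(5)² + cos(3)² ≈ 1.9, RHS = 1 → fails
(5, 5): LHS = cos(5)² + sin(5)² = 1, RHS = 1 → holds
(7, 7): LHS = sin(7)² + cos(7)² = 1, RHS = 1 → holds

5 of 6 pairs satisfy the claim.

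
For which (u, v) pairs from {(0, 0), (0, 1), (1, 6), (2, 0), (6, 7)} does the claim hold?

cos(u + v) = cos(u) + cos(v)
None

Testing each pair:
(0, 0): LHS = 1, RHS = 2 → fails
(0, 1): LHS = cos(1) ≈ 0.5403, RHS = cos(1) + 1 ≈ 1.54 → fails
(1, 6): LHS = cos(7) ≈ 0.7539, RHS = cos(1) + cos(6) ≈ 1.5 → fails
(2, 0): LHS = cos(2) ≈ -0.4161, RHS = cos(2) + 1 ≈ 0.5839 → fails
(6, 7): LHS = cos(13) ≈ 0.9074, RHS = cos(7) + cos(6) ≈ 1.714 → fails

No pair satisfies the claim.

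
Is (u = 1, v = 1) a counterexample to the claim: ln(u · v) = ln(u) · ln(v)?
Substituting u = 1, v = 1:
LHS = ln(1 · 1) = 0
RHS = ln(1) · ln(1) = 0

The sides agree, so this pair does not disprove the claim.

Answer: No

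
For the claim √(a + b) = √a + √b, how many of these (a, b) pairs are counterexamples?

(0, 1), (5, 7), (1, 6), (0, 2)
2

Testing each pair:
(0, 1): LHS = 1, RHS = 1 → satisfies claim
(5, 7): LHS = 2·√(3) ≈ 3.464, RHS = √(5) + √(7) ≈ 4.882 → counterexample
(1, 6): LHS = √(7) ≈ 2.646, RHS = 1 + √(6) ≈ 3.449 → counterexample
(0, 2): LHS = √(2) ≈ 1.414, RHS = √(2) ≈ 1.414 → satisfies claim

That makes 2 counterexamples.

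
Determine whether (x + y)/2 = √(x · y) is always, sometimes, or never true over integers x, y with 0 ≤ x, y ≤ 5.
It holds at (x, y) = (0, 0) (both sides equal 0), but fails at (x, y) = (1, 0) (LHS = 1/2, RHS = 0).

Answer: Sometimes true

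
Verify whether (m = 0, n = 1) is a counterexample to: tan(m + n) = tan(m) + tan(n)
Substituting m = 0, n = 1:
LHS = tan(0 + 1) = tan(1) ≈ 1.557
RHS = tan(0) + tan(1) = tan(1) ≈ 1.557

The sides agree, so this pair does not disprove the claim.

Answer: No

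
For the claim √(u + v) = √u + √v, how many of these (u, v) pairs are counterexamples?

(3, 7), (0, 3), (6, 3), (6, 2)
3

Testing each pair:
(3, 7): LHS = √(10) ≈ 3.162, RHS = √(3) + √(7) ≈ 4.378 → counterexample
(0, 3): LHS = √(3) ≈ 1.732, RHS = √(3) ≈ 1.732 → satisfies claim
(6, 3): LHS = 3, RHS = √(3) + √(6) ≈ 4.182 → counterexample
(6, 2): LHS = 2·√(2) ≈ 2.828, RHS = √(2) + √(6) ≈ 3.864 → counterexample

That makes 3 counterexamples.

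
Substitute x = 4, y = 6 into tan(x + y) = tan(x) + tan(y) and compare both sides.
LHS = tan(4 + 6) = tan(10) ≈ 0.6484
RHS = tan(4) + tan(6) ≈ 0.8668

LHS ≠ RHS (they differ by about 0.2185), so the equation does not hold here.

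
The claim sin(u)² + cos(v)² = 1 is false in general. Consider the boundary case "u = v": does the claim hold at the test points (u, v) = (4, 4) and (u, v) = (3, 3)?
Yes, holds at both test points

At (4, 4): LHS = cos(4)² + sin(4)² = 1, RHS = 1 → equal
At (3, 3): LHS = sin(3)² + cos(3)² = 1, RHS = 1 → equal

So the claim does hold at both of these boundary points, even though it is not an identity.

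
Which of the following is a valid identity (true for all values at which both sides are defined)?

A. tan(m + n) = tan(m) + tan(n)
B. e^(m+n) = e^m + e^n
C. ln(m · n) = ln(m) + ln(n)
C

A: fails at (5, 8) — LHS = tan(13) ≈ 0.463, RHS = tan(8) + tan(5) ≈ -10.18.
B: fails at (2, 5) — LHS = e^7 ≈ 1097, RHS = e^2 + e^5 ≈ 155.8.
C: holds — e.g. at (2, 5), both sides equal ln(10) ≈ 2.303.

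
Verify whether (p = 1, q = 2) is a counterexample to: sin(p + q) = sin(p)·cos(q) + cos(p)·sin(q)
No

Substituting p = 1, q = 2:
LHS = sin(1 + 2) = sin(3) ≈ 0.1411
RHS = sin(1)·cos(2) + cos(1)·sin(2) = sin(1)·cos(2) + sin(2)·cos(1) ≈ 0.1411

The sides agree, so this pair does not disprove the claim.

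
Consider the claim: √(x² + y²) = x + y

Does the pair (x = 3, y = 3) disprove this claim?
Yes

Substituting x = 3, y = 3:
LHS = √(3² + 3²) = 3·√(2) ≈ 4.243
RHS = 3 + 3 = 6

Since LHS ≠ RHS, this pair disproves the claim.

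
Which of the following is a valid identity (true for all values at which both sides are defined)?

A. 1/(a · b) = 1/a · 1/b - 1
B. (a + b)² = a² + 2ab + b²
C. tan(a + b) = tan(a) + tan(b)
A: fails at (6, 7) — LHS = 1/42, RHS = -41/42.
B: holds — e.g. at (1, 2), both sides equal 9.
C: fails at (1, 1) — LHS = tan(2) ≈ -2.185, RHS = 2·tan(1) ≈ 3.115.

Answer: B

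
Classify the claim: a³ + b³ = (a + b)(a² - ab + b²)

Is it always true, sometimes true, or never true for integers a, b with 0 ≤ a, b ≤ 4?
The identity holds for every pair in the range. For instance at (a, b) = (4, 1): both sides equal 65.

Answer: Always true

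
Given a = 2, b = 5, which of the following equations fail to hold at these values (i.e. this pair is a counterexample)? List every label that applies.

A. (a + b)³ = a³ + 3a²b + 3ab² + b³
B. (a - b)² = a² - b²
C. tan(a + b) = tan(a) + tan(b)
B, C

Evaluating each claim at the given values:
A. LHS = 343, RHS = 343 → holds here (LHS = RHS)
B. LHS = 9, RHS = -21 → fails here (LHS ≠ RHS)
C. LHS = tan(7) ≈ 0.8714, RHS = tan(5) + tan(2) ≈ -5.566 → fails here (LHS ≠ RHS)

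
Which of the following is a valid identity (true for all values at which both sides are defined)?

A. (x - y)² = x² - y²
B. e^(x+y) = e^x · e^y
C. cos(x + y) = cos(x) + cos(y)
B

A: fails at (3, 4) — LHS = 1, RHS = -7.
B: holds — e.g. at (1, 2), both sides equal e^3 ≈ 20.09.
C: fails at (1, 5) — LHS = cos(6) ≈ 0.9602, RHS = cos(5) + cos(1) ≈ 0.824.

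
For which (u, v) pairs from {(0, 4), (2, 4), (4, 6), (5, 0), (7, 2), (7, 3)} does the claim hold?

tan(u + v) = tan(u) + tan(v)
Testing each pair:
(0, 4): LHS = tan(4) ≈ 1.158, RHS = tan(4) ≈ 1.158 → holds
(2, 4): LHS = tan(6) ≈ -0.291, RHS = tan(2) + tan(4) ≈ -1.027 → fails
(4, 6): LHS = tan(10) ≈ 0.6484, RHS = tan(6) + tan(4) ≈ 0.8668 → fails
(5, 0): LHS = tan(5) ≈ -3.381, RHS = tan(5) ≈ -3.381 → holds
(7, 2): LHS = tan(9) ≈ -0.4523, RHS = tan(2) + tan(7) ≈ -1.314 → fails
(7, 3): LHS = tan(10) ≈ 0.6484, RHS = tan(3) + tan(7) ≈ 0.7289 → fails

2 of 6 pairs satisfy the claim.

Answer: (0, 4), (5, 0)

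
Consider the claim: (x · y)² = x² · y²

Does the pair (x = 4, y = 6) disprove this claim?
Substituting x = 4, y = 6:
LHS = (4 · 6)² = 576
RHS = 4² · 6² = 576

The sides agree, so this pair does not disprove the claim.

Answer: No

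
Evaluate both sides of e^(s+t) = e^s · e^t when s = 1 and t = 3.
LHS = e^(1+3) = e^4 ≈ 54.6
RHS = e^1 · e^3 = e^4 ≈ 54.6

LHS = RHS: the two sides agree.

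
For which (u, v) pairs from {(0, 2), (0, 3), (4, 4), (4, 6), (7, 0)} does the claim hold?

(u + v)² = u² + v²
Testing each pair:
(0, 2): LHS = 4, RHS = 4 → holds
(0, 3): LHS = 9, RHS = 9 → holds
(4, 4): LHS = 64, RHS = 32 → fails
(4, 6): LHS = 100, RHS = 52 → fails
(7, 0): LHS = 49, RHS = 49 → holds

3 of 5 pairs satisfy the claim.

Answer: (0, 2), (0, 3), (7, 0)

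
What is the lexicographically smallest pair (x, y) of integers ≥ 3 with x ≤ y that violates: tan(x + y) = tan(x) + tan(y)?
Substituting (3, 3) into the claim:
LHS = tan(3 + 3) = tan(6) ≈ -0.291
RHS = tan(3) + tan(3) = 2·tan(3) ≈ -0.2851

Since LHS ≠ RHS, this pair disproves the claim, and no lexicographically smaller pair (x ≤ y, integers ≥ 3) does.

For instance (7, 9) is also a counterexample (LHS = tan(16) ≈ 0.3006, RHS = tan(9) + tan(7) ≈ 0.4191), but it's lexicographically larger.

Answer: (x, y) = (3, 3)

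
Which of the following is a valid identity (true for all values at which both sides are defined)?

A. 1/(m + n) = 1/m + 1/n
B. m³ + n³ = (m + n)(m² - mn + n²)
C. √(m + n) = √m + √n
B

A: fails at (1, 1) — LHS = 1/2, RHS = 2.
B: holds — e.g. at (1, 5), both sides equal 126.
C: fails at (3, 3) — LHS = √(6) ≈ 2.449, RHS = 2·√(3) ≈ 3.464.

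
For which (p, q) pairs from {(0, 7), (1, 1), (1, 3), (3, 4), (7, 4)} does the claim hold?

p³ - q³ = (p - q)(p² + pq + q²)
Testing each pair:
(0, 7): LHS = -343, RHS = -343 → holds
(1, 1): LHS = 0, RHS = 0 → holds
(1, 3): LHS = -26, RHS = -26 → holds
(3, 4): LHS = -37, RHS = -37 → holds
(7, 4): LHS = 279, RHS = 279 → holds

Every pair satisfies the claim.

Answer: All pairs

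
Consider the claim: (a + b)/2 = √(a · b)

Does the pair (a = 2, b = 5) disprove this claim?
Substituting a = 2, b = 5:
LHS = (2 + 5)/2 = 7/2
RHS = √(2 · 5) = √(10) ≈ 3.162

Since LHS ≠ RHS, this pair disproves the claim.

Answer: Yes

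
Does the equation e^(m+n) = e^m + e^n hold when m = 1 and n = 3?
Fails

Substituting m = 1, n = 3:

LHS = e^(1+3) = e^4 ≈ 54.6
RHS = e^1 + e^3 = e + e^3 ≈ 22.8

LHS ≠ RHS, so the equation does not hold at this point.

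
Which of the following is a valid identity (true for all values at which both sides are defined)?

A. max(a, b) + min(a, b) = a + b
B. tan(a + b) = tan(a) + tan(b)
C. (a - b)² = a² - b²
A

A: holds — e.g. at (2, 5), both sides equal 7.
B: fails at (4, 4) — LHS = tan(8) ≈ -6.8, RHS = 2·tan(4) ≈ 2.316.
C: fails at (1, 3) — LHS = 4, RHS = -8.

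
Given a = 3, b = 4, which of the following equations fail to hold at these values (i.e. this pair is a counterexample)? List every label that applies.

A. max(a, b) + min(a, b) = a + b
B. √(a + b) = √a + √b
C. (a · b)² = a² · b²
B

Evaluating each claim at the given values:
A. LHS = 7, RHS = 7 → holds here (LHS = RHS)
B. LHS = √(7) ≈ 2.646, RHS = √(3) + 2 ≈ 3.732 → fails here (LHS ≠ RHS)
C. LHS = 144, RHS = 144 → holds here (LHS = RHS)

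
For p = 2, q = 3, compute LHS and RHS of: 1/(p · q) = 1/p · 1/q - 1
LHS = 1/(2 · 3) = 1/6
RHS = 1/2 · 1/3 - 1 = -5/6

LHS ≠ RHS, so the equation does not hold here.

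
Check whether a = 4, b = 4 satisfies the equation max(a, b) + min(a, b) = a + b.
Substituting a = 4, b = 4:

LHS = max(4, 4) + min(4, 4) = 8
RHS = 4 + 4 = 8

LHS = RHS, so the equation holds at this point.

Answer: Holds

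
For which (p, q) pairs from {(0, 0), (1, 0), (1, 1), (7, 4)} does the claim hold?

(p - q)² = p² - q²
Testing each pair:
(0, 0): LHS = 0, RHS = 0 → holds
(1, 0): LHS = 1, RHS = 1 → holds
(1, 1): LHS = 0, RHS = 0 → holds
(7, 4): LHS = 9, RHS = 33 → fails

3 of 4 pairs satisfy the claim.

Answer: (0, 0), (1, 0), (1, 1)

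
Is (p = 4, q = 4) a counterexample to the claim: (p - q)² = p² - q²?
No

Substituting p = 4, q = 4:
LHS = (4 - 4)² = 0
RHS = 4² - 4² = 0

The sides agree, so this pair does not disprove the claim.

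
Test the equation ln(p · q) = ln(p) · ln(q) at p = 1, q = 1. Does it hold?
Holds

Substituting p = 1, q = 1:

LHS = ln(1 · 1) = 0
RHS = ln(1) · ln(1) = 0

LHS = RHS, so the equation holds at this point.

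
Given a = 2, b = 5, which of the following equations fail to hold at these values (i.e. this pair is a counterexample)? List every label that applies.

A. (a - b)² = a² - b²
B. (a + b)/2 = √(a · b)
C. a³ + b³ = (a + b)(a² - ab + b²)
Evaluating each claim at the given values:
A. LHS = 9, RHS = -21 → fails here (LHS ≠ RHS)
B. LHS = 7/2, RHS = √(10) ≈ 3.162 → fails here (LHS ≠ RHS)
C. LHS = 133, RHS = 133 → holds here (LHS = RHS)

Answer: A, B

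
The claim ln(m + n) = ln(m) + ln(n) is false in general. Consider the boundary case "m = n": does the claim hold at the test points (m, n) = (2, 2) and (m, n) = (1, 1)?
Only at (2, 2)

At (2, 2): LHS = ln(4) ≈ 1.386, RHS = 2·ln(2) ≈ 1.386 → equal
At (1, 1): LHS = ln(2) ≈ 0.6931 ≠ RHS = 0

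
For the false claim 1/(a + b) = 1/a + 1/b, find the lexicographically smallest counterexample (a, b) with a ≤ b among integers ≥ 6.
(a, b) = (6, 6)

Substituting (6, 6) into the claim:
LHS = 1/(6 + 6) = 1/12
RHS = 1/6 + 1/6 = 1/3

Since LHS ≠ RHS, this pair disproves the claim, and no lexicographically smaller pair (a ≤ b, integers ≥ 6) does.

For instance (8, 9) is also a counterexample (LHS = 1/17, RHS = 17/72), but it's lexicographically larger.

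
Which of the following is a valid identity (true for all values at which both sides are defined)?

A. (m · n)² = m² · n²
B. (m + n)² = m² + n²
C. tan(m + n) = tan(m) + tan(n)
A

A: holds — e.g. at (2, 7), both sides equal 196.
B: fails at (4, 6) — LHS = 100, RHS = 52.
C: fails at (3, 4) — LHS = tan(7) ≈ 0.8714, RHS = tan(3) + tan(4) ≈ 1.015.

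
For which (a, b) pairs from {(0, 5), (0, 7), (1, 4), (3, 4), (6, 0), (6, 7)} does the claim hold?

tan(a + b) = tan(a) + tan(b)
(0, 5), (0, 7), (6, 0)

Testing each pair:
(0, 5): LHS = tan(5) ≈ -3.381, RHS = tan(5) ≈ -3.381 → holds
(0, 7): LHS = tan(7) ≈ 0.8714, RHS = tan(7) ≈ 0.8714 → holds
(1, 4): LHS = tan(5) ≈ -3.381, RHS = tan(4) + tan(1) ≈ 2.715 → fails
(3, 4): LHS = tan(7) ≈ 0.8714, RHS = tan(3) + tan(4) ≈ 1.015 → fails
(6, 0): LHS = tan(6) ≈ -0.291, RHS = tan(6) ≈ -0.291 → holds
(6, 7): LHS = tan(13) ≈ 0.463, RHS = tan(6) + tan(7) ≈ 0.5804 → fails

3 of 6 pairs satisfy the claim.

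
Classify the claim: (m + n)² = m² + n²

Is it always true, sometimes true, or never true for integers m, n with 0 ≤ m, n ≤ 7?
It holds at (m, n) = (4, 0) (both sides equal 16), but fails at (m, n) = (6, 4) (LHS = 100, RHS = 52).

Answer: Sometimes true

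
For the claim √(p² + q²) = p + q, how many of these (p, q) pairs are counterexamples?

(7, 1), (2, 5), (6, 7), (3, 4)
Testing each pair:
(7, 1): LHS = 5·√(2) ≈ 7.071, RHS = 8 → counterexample
(2, 5): LHS = √(29) ≈ 5.385, RHS = 7 → counterexample
(6, 7): LHS = √(85) ≈ 9.22, RHS = 13 → counterexample
(3, 4): LHS = 5, RHS = 7 → counterexample

That makes 4 counterexamples.

Answer: 4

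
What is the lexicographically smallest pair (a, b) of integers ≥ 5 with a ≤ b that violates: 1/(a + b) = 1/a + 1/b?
Substituting (5, 5) into the claim:
LHS = 1/(5 + 5) = 1/10
RHS = 1/5 + 1/5 = 2/5

Since LHS ≠ RHS, this pair disproves the claim, and no lexicographically smaller pair (a ≤ b, integers ≥ 5) does.

For instance (9, 11) is also a counterexample (LHS = 1/20, RHS = 20/99), but it's lexicographically larger.

Answer: (a, b) = (5, 5)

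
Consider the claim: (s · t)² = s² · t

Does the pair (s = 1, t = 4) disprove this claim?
Substituting s = 1, t = 4:
LHS = (1 · 4)² = 16
RHS = 1² · 4 = 4

Since LHS ≠ RHS, this pair disproves the claim.

Answer: Yes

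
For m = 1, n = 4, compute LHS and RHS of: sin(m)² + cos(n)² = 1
LHS = sin(1)² + cos(4)² ≈ 1.135
RHS = 1

LHS ≠ RHS (they differ by about 0.1353), so the equation does not hold here.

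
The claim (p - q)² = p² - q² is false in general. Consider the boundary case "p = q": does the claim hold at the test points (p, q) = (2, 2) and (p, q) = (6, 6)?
At (2, 2): LHS = 0, RHS = 0 → equal
At (6, 6): LHS = 0, RHS = 0 → equal

So the claim does hold at both of these boundary points, even though it is not an identity.

Answer: Yes, holds at both test points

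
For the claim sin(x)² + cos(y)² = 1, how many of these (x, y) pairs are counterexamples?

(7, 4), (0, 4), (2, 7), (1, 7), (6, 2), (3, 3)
5

Testing each pair:
(7, 4): LHS = cos(4)² + sin(7)² ≈ 0.8589, RHS = 1 → counterexample
(0, 4): LHS = cos(4)² ≈ 0.4272, RHS = 1 → counterexample
(2, 7): LHS = cos(7)² + sin(2)² ≈ 1.395, RHS = 1 → counterexample
(1, 7): LHS = cos(7)² + sin(1)² ≈ 1.276, RHS = 1 → counterexample
(6, 2): LHS = sin(6)² + cos(2)² ≈ 0.2513, RHS = 1 → counterexample
(3, 3): LHS = sin(3)² + cos(3)² = 1, RHS = 1 → satisfies claim

That makes 5 counterexamples.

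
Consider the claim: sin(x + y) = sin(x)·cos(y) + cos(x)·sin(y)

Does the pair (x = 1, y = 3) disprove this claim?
Substituting x = 1, y = 3:
LHS = sin(1 + 3) = sin(4) ≈ -0.7568
RHS = sin(1)·cos(3) + cos(1)·sin(3) = sin(1)·cos(3) + sin(3)·cos(1) ≈ -0.7568

The sides agree, so this pair does not disprove the claim.

Answer: No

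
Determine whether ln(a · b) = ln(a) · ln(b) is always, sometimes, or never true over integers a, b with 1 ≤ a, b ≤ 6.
Sometimes true

It holds at (a, b) = (1, 1) (both sides equal 0), but fails at (a, b) = (3, 2) (LHS = ln(6) ≈ 1.792, RHS = ln(2)·ln(3) ≈ 0.7615).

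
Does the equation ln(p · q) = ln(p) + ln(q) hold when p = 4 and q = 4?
Holds

Substituting p = 4, q = 4:

LHS = ln(4 · 4) = ln(16) ≈ 2.773
RHS = ln(4) + ln(4) = 2·ln(4) ≈ 2.773

LHS = RHS, so the equation holds at this point.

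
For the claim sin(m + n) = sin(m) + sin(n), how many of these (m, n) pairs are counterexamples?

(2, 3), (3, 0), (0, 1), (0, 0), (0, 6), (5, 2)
2

Testing each pair:
(2, 3): LHS = sin(5) ≈ -0.9589, RHS = sin(3) + sin(2) ≈ 1.05 → counterexample
(3, 0): LHS = sin(3) ≈ 0.1411, RHS = sin(3) ≈ 0.1411 → satisfies claim
(0, 1): LHS = sin(1) ≈ 0.8415, RHS = sin(1) ≈ 0.8415 → satisfies claim
(0, 0): LHS = 0, RHS = 0 → satisfies claim
(0, 6): LHS = sin(6) ≈ -0.2794, RHS = sin(6) ≈ -0.2794 → satisfies claim
(5, 2): LHS = sin(7) ≈ 0.657, RHS = sin(5) + sin(2) ≈ -0.04963 → counterexample

That makes 2 counterexamples.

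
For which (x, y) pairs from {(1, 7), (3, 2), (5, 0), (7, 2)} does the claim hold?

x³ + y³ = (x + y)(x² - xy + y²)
Testing each pair:
(1, 7): LHS = 344, RHS = 344 → holds
(3, 2): LHS = 35, RHS = 35 → holds
(5, 0): LHS = 125, RHS = 125 → holds
(7, 2): LHS = 351, RHS = 351 → holds

Every pair satisfies the claim.

Answer: All pairs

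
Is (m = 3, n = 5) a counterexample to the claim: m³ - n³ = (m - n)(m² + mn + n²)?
Substituting m = 3, n = 5:
LHS = 3³ - 5³ = -98
RHS = (3 - 5)(3² + 3·5 + 5²) = -98

The sides agree, so this pair does not disprove the claim.

Answer: No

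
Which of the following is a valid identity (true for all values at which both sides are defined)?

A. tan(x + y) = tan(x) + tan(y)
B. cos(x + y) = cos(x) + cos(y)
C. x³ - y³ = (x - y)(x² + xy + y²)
C

A: fails at (4, 4) — LHS = tan(8) ≈ -6.8, RHS = 2·tan(4) ≈ 2.316.
B: fails at (3, 4) — LHS = cos(7) ≈ 0.7539, RHS = cos(3) + cos(4) ≈ -1.644.
C: holds — e.g. at (3, 4), both sides equal -37.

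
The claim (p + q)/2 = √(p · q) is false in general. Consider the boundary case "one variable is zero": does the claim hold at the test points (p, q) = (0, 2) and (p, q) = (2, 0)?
No, fails at both test points

At (0, 2): LHS = 1 ≠ RHS = 0
At (2, 0): LHS = 1 ≠ RHS = 0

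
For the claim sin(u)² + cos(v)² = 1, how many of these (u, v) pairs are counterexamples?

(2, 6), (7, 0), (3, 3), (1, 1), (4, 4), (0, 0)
Testing each pair:
(2, 6): LHS = sin(2)² + cos(6)² ≈ 1.749, RHS = 1 → counterexample
(7, 0): LHS = sin(7)² + 1 ≈ 1.432, RHS = 1 → counterexample
(3, 3): LHS = sin(3)² + cos(3)² = 1, RHS = 1 → satisfies claim
(1, 1): LHS = cos(1)² + sin(1)² = 1, RHS = 1 → satisfies claim
(4, 4): LHS = cos(4)² + sin(4)² = 1, RHS = 1 → satisfies claim
(0, 0): LHS = 1, RHS = 1 → satisfies claim

That makes 2 counterexamples.

Answer: 2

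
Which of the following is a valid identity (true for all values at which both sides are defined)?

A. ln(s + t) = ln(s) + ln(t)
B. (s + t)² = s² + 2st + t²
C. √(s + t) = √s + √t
A: fails at (4, 4) — LHS = ln(8) ≈ 2.079, RHS = 2·ln(4) ≈ 2.773.
B: holds — e.g. at (3, 3), both sides equal 36.
C: fails at (3, 3) — LHS = √(6) ≈ 2.449, RHS = 2·√(3) ≈ 3.464.

Answer: B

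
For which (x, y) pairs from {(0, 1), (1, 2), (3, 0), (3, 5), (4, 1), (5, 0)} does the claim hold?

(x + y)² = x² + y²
(0, 1), (3, 0), (5, 0)

Testing each pair:
(0, 1): LHS = 1, RHS = 1 → holds
(1, 2): LHS = 9, RHS = 5 → fails
(3, 0): LHS = 9, RHS = 9 → holds
(3, 5): LHS = 64, RHS = 34 → fails
(4, 1): LHS = 25, RHS = 17 → fails
(5, 0): LHS = 25, RHS = 25 → holds

3 of 6 pairs satisfy the claim.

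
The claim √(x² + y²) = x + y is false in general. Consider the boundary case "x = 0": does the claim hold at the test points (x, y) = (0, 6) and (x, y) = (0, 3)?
Yes, holds at both test points

At (0, 6): LHS = 6, RHS = 6 → equal
At (0, 3): LHS = 3, RHS = 3 → equal

So the claim does hold at both of these boundary points, even though it is not an identity.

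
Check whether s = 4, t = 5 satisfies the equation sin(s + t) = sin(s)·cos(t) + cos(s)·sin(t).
Substituting s = 4, t = 5:

LHS = sin(4 + 5) = sin(9) ≈ 0.4121
RHS = sin(4)·cos(5) + cos(4)·sin(5) = sin(4)·cos(5) + sin(5)·cos(4) ≈ 0.4121

LHS = RHS, so the equation holds at this point.

Answer: Holds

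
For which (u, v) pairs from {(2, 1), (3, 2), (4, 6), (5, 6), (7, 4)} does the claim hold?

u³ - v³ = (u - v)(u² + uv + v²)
Testing each pair:
(2, 1): LHS = 7, RHS = 7 → holds
(3, 2): LHS = 19, RHS = 19 → holds
(4, 6): LHS = -152, RHS = -152 → holds
(5, 6): LHS = -91, RHS = -91 → holds
(7, 4): LHS = 279, RHS = 279 → holds

Every pair satisfies the claim.

Answer: All pairs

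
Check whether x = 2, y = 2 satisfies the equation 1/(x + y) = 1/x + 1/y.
Substituting x = 2, y = 2:

LHS = 1/(2 + 2) = 1/4
RHS = 1/2 + 1/2 = 1

LHS ≠ RHS, so the equation does not hold at this point.

Answer: Fails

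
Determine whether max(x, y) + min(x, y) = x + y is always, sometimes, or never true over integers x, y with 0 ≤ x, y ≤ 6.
Always true

The identity holds for every pair in the range. For instance at (x, y) = (6, 0): both sides equal 6.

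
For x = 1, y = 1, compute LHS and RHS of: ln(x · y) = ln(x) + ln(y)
LHS = ln(1 · 1) = 0
RHS = ln(1) + ln(1) = 0

LHS = RHS: the two sides agree.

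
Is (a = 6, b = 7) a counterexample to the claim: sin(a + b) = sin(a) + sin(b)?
Yes

Substituting a = 6, b = 7:
LHS = sin(6 + 7) = sin(13) ≈ 0.4202
RHS = sin(6) + sin(7) ≈ 0.3776

Since LHS ≠ RHS, this pair disproves the claim.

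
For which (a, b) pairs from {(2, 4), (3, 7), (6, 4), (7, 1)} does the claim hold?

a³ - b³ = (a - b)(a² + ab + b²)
Testing each pair:
(2, 4): LHS = -56, RHS = -56 → holds
(3, 7): LHS = -316, RHS = -316 → holds
(6, 4): LHS = 152, RHS = 152 → holds
(7, 1): LHS = 342, RHS = 342 → holds

Every pair satisfies the claim.

Answer: All pairs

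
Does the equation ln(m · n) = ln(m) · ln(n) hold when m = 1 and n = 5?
Fails

Substituting m = 1, n = 5:

LHS = ln(1 · 5) = ln(5) ≈ 1.609
RHS = ln(1) · ln(5) = 0

LHS ≠ RHS, so the equation does not hold at this point.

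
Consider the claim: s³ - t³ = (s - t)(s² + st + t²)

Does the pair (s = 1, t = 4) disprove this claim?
Substituting s = 1, t = 4:
LHS = 1³ - 4³ = -63
RHS = (1 - 4)(1² + 1·4 + 4²) = -63

The sides agree, so this pair does not disprove the claim.

Answer: No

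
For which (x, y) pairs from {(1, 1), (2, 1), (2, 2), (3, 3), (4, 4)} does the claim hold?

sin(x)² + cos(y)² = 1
Testing each pair:
(1, 1): LHS = cos(1)² + sin(1)² = 1, RHS = 1 → holds
(2, 1): LHS = cos(1)² + sin(2)² ≈ 1.119, RHS = 1 → fails
(2, 2): LHS = cos(2)² + sin(2)² = 1, RHS = 1 → holds
(3, 3): LHS = sin(3)² + cos(3)² = 1, RHS = 1 → holds
(4, 4): LHS = cos(4)² + sin(4)² = 1, RHS = 1 → holds

4 of 5 pairs satisfy the claim.

Answer: (1, 1), (2, 2), (3, 3), (4, 4)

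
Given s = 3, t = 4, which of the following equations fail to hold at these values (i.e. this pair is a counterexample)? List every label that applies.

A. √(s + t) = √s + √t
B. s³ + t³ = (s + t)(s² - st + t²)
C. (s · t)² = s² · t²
A

Evaluating each claim at the given values:
A. LHS = √(7) ≈ 2.646, RHS = √(3) + 2 ≈ 3.732 → fails here (LHS ≠ RHS)
B. LHS = 91, RHS = 91 → holds here (LHS = RHS)
C. LHS = 144, RHS = 144 → holds here (LHS = RHS)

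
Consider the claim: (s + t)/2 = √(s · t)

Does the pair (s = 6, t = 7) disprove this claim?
Substituting s = 6, t = 7:
LHS = (6 + 7)/2 = 13/2
RHS = √(6 · 7) = √(42) ≈ 6.481

Since LHS ≠ RHS, this pair disproves the claim.

Answer: Yes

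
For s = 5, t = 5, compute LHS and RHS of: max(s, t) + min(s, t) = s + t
LHS = max(5, 5) + min(5, 5) = 10
RHS = 5 + 5 = 10

LHS = RHS: the two sides agree.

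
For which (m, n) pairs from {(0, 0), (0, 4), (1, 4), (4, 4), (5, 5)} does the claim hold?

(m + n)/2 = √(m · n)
Testing each pair:
(0, 0): LHS = 0, RHS = 0 → holds
(0, 4): LHS = 2, RHS = 0 → fails
(1, 4): LHS = 5/2, RHS = 2 → fails
(4, 4): LHS = 4, RHS = 4 → holds
(5, 5): LHS = 5, RHS = 5 → holds

3 of 5 pairs satisfy the claim.

Answer: (0, 0), (4, 4), (5, 5)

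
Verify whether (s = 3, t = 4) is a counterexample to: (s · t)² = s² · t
Yes

Substituting s = 3, t = 4:
LHS = (3 · 4)² = 144
RHS = 3² · 4 = 36

Since LHS ≠ RHS, this pair disproves the claim.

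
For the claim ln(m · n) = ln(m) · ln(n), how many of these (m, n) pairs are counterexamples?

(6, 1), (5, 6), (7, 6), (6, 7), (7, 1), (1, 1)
5

Testing each pair:
(6, 1): LHS = ln(6) ≈ 1.792, RHS = 0 → counterexample
(5, 6): LHS = ln(30) ≈ 3.401, RHS = ln(5)·ln(6) ≈ 2.884 → counterexample
(7, 6): LHS = ln(42) ≈ 3.738, RHS = ln(6)·ln(7) ≈ 3.487 → counterexample
(6, 7): LHS = ln(42) ≈ 3.738, RHS = ln(6)·ln(7) ≈ 3.487 → counterexample
(7, 1): LHS = ln(7) ≈ 1.946, RHS = 0 → counterexample
(1, 1): LHS = 0, RHS = 0 → satisfies claim

That makes 5 counterexamples.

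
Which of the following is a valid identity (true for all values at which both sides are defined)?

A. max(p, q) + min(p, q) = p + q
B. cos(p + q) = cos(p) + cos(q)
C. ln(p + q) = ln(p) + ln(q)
A: holds — e.g. at (0, 1), both sides equal 1.
B: fails at (1, 5) — LHS = cos(6) ≈ 0.9602, RHS = cos(5) + cos(1) ≈ 0.824.
C: fails at (1, 1) — LHS = ln(2) ≈ 0.6931, RHS = 0.

Answer: A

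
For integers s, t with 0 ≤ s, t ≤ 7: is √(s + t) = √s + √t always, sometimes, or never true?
Sometimes true

It holds at (s, t) = (0, 6) (both sides equal √(6) ≈ 2.449), but fails at (s, t) = (5, 7) (LHS = 2·√(3) ≈ 3.464, RHS = √(5) + √(7) ≈ 4.882).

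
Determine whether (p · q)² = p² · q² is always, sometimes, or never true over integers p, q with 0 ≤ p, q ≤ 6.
Always true

The identity holds for every pair in the range. For instance at (p, q) = (4, 4): both sides equal 256.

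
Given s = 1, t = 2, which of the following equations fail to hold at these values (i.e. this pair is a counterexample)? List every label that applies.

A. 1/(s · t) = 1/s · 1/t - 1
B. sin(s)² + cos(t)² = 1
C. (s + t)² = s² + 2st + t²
A, B

Evaluating each claim at the given values:
A. LHS = 1/2, RHS = -1/2 → fails here (LHS ≠ RHS)
B. LHS = cos(2)² + sin(1)² ≈ 0.8813, RHS = 1 → fails here (LHS ≠ RHS)
C. LHS = 9, RHS = 9 → holds here (LHS = RHS)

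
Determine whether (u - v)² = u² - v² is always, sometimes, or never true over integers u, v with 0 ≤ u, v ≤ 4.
Sometimes true

It holds at (u, v) = (4, 4) (both sides equal 0), but fails at (u, v) = (2, 1) (LHS = 1, RHS = 3).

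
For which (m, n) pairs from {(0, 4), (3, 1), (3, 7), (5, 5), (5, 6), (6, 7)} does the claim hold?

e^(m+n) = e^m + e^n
None

Testing each pair:
(0, 4): LHS = e^4 ≈ 54.6, RHS = 1 + e^4 ≈ 55.6 → fails
(3, 1): LHS = e^4 ≈ 54.6, RHS = e + e^3 ≈ 22.8 → fails
(3, 7): LHS = e^10 ≈ 22026.5, RHS = e^3 + e^7 ≈ 1117 → fails
(5, 5): LHS = e^10 ≈ 22026.5, RHS = 2·e^5 ≈ 296.8 → fails
(5, 6): LHS = e^11 ≈ 59874.1, RHS = e^5 + e^6 ≈ 551.8 → fails
(6, 7): LHS = e^13 ≈ 442413.4, RHS = e^6 + e^7 ≈ 1500 → fails

No pair satisfies the claim.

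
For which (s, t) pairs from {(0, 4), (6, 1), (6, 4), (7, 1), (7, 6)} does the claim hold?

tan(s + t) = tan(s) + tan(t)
Testing each pair:
(0, 4): LHS = tan(4) ≈ 1.158, RHS = tan(4) ≈ 1.158 → holds
(6, 1): LHS = tan(7) ≈ 0.8714, RHS = tan(6) + tan(1) ≈ 1.266 → fails
(6, 4): LHS = tan(10) ≈ 0.6484, RHS = tan(6) + tan(4) ≈ 0.8668 → fails
(7, 1): LHS = tan(8) ≈ -6.8, RHS = tan(7) + tan(1) ≈ 2.429 → fails
(7, 6): LHS = tan(13) ≈ 0.463, RHS = tan(6) + tan(7) ≈ 0.5804 → fails

1 of 5 pairs satisfies the claim.

Answer: (0, 4)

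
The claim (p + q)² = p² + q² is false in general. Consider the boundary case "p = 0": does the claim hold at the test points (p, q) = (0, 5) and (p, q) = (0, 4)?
Yes, holds at both test points

At (0, 5): LHS = 25, RHS = 25 → equal
At (0, 4): LHS = 16, RHS = 16 → equal

So the claim does hold at both of these boundary points, even though it is not an identity.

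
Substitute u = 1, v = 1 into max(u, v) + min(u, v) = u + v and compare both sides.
LHS = max(1, 1) + min(1, 1) = 2
RHS = 1 + 1 = 2

LHS = RHS: the two sides agree.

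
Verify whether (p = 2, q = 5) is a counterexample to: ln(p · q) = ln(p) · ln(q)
Yes

Substituting p = 2, q = 5:
LHS = ln(2 · 5) = ln(10) ≈ 2.303
RHS = ln(2) · ln(5) ≈ 1.116

Since LHS ≠ RHS, this pair disproves the claim.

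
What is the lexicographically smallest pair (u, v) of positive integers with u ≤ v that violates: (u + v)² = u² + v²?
Substituting (1, 1) into the claim:
LHS = (1 + 1)² = 4
RHS = 1² + 1² = 2

Since LHS ≠ RHS, this pair disproves the claim, and no lexicographically smaller pair (u ≤ v, positive integers) does.

For instance (5, 6) is also a counterexample (LHS = 121, RHS = 61), but it's lexicographically larger.

Answer: (u, v) = (1, 1)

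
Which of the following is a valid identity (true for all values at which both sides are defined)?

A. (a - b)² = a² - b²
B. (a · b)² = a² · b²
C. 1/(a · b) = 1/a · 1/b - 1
B

A: fails at (1, 2) — LHS = 1, RHS = -3.
B: holds — e.g. at (2, 4), both sides equal 64.
C: fails at (2, 4) — LHS = 1/8, RHS = -7/8.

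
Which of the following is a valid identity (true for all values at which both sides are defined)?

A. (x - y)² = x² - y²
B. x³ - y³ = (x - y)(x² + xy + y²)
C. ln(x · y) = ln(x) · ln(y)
B

A: fails at (4, 6) — LHS = 4, RHS = -20.
B: holds — e.g. at (2, 4), both sides equal -56.
C: fails at (1, 3) — LHS = ln(3) ≈ 1.099, RHS = 0.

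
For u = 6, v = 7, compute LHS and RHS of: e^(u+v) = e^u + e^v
LHS = e^(6+7) = e^13 ≈ 442413.4
RHS = e^6 + e^7 ≈ 1500

LHS ≠ RHS (they differ by about 440913.3), so the equation does not hold here.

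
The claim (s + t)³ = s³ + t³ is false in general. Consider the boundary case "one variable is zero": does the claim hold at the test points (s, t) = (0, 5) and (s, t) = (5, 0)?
Yes, holds at both test points

At (0, 5): LHS = 125, RHS = 125 → equal
At (5, 0): LHS = 125, RHS = 125 → equal

So the claim does hold at both of these boundary points, even though it is not an identity.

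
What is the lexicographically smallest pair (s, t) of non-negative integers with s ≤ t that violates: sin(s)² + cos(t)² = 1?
(s, t) = (0, 1)

At (0, 0): both sides equal 1, so it holds there.

Substituting (0, 1) into the claim:
LHS = sin(0)² + cos(1)² = cos(1)² ≈ 0.2919
RHS = 1

Since LHS ≠ RHS, this pair disproves the claim, and no lexicographically smaller pair (s ≤ t, non-negative integers) does.

For instance (0, 6) is also a counterexample (LHS = cos(6)² ≈ 0.9219, RHS = 1), but it's lexicographically larger.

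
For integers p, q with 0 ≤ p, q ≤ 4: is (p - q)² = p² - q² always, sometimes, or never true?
It holds at (p, q) = (2, 0) (both sides equal 4), but fails at (p, q) = (2, 1) (LHS = 1, RHS = 3).

Answer: Sometimes true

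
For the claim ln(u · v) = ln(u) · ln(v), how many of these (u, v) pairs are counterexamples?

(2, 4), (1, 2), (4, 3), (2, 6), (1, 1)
Testing each pair:
(2, 4): LHS = ln(8) ≈ 2.079, RHS = ln(2)·ln(4) ≈ 0.9609 → counterexample
(1, 2): LHS = ln(2) ≈ 0.6931, RHS = 0 → counterexample
(4, 3): LHS = ln(12) ≈ 2.485, RHS = ln(3)·ln(4) ≈ 1.523 → counterexample
(2, 6): LHS = ln(12) ≈ 2.485, RHS = ln(2)·ln(6) ≈ 1.242 → counterexample
(1, 1): LHS = 0, RHS = 0 → satisfies claim

That makes 4 counterexamples.

Answer: 4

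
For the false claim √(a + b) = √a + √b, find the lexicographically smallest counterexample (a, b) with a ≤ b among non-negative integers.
(a, b) = (1, 1)

Substituting (1, 1) into the claim:
LHS = √(1 + 1) = √(2) ≈ 1.414
RHS = √1 + √1 = 2

Since LHS ≠ RHS, this pair disproves the claim, and no lexicographically smaller pair (a ≤ b, non-negative integers) does.

For instance (4, 6) is also a counterexample (LHS = √(10) ≈ 3.162, RHS = 2 + √(6) ≈ 4.449), but it's lexicographically larger.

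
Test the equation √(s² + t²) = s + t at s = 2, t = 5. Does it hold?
Fails

Substituting s = 2, t = 5:

LHS = √(2² + 5²) = √(29) ≈ 5.385
RHS = 2 + 5 = 7

LHS ≠ RHS, so the equation does not hold at this point.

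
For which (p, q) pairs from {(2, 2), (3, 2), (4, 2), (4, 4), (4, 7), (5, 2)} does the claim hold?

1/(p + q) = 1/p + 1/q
None

Testing each pair:
(2, 2): LHS = 1/4, RHS = 1 → fails
(3, 2): LHS = 1/5, RHS = 5/6 → fails
(4, 2): LHS = 1/6, RHS = 3/4 → fails
(4, 4): LHS = 1/8, RHS = 1/2 → fails
(4, 7): LHS = 1/11, RHS = 11/28 → fails
(5, 2): LHS = 1/7, RHS = 7/10 → fails

No pair satisfies the claim.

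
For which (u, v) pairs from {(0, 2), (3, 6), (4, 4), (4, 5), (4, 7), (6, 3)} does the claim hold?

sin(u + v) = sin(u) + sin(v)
(0, 2)

Testing each pair:
(0, 2): LHS = sin(2) ≈ 0.9093, RHS = sin(2) ≈ 0.9093 → holds
(3, 6): LHS = sin(9) ≈ 0.4121, RHS = sin(6) + sin(3) ≈ -0.1383 → fails
(4, 4): LHS = sin(8) ≈ 0.9894, RHS = 2·sin(4) ≈ -1.514 → fails
(4, 5): LHS = sin(9) ≈ 0.4121, RHS = sin(5) + sin(4) ≈ -1.716 → fails
(4, 7): LHS = sin(11) ≈ -1, RHS = sin(4) + sin(7) ≈ -0.09982 → fails
(6, 3): LHS = sin(9) ≈ 0.4121, RHS = sin(6) + sin(3) ≈ -0.1383 → fails

1 of 6 pairs satisfies the claim.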